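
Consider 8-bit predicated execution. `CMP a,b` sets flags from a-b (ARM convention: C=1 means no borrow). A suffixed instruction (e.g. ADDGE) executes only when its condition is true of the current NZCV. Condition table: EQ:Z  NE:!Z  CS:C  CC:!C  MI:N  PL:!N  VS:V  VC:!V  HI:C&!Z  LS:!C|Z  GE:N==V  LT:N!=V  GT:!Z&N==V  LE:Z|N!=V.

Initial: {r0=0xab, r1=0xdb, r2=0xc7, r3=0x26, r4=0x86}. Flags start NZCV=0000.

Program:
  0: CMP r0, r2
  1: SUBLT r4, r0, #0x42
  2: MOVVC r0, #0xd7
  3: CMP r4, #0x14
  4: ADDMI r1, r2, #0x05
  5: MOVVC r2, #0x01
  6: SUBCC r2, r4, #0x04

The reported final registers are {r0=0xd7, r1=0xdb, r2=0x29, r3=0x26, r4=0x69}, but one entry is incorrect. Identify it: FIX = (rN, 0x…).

FIX = (r2, 0x01)

0: ✓ CMP  NZCV=1000
1: ✓ SUBLT  r4←0x69
2: ✓ MOVVC  r0←0xd7
3: ✓ CMP  NZCV=0010
4: · ADDMI
5: ✓ MOVVC  r2←0x01
6: · SUBCC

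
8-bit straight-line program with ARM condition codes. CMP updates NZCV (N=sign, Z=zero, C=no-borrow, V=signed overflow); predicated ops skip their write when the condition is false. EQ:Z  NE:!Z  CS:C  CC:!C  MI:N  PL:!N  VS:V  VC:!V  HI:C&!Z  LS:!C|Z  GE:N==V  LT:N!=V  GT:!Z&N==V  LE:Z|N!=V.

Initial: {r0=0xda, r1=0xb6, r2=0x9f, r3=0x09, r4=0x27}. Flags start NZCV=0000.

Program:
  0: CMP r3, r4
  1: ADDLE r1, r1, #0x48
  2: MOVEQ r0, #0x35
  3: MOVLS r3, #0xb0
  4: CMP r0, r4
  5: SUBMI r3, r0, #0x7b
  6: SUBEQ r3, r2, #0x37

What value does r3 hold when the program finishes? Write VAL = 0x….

0: ✓ CMP  NZCV=1000
1: ✓ ADDLE  r1←0xfe
2: · MOVEQ
3: ✓ MOVLS  r3←0xb0
4: ✓ CMP  NZCV=1010
5: ✓ SUBMI  r3←0x5f
6: · SUBEQ

VAL = 0x5f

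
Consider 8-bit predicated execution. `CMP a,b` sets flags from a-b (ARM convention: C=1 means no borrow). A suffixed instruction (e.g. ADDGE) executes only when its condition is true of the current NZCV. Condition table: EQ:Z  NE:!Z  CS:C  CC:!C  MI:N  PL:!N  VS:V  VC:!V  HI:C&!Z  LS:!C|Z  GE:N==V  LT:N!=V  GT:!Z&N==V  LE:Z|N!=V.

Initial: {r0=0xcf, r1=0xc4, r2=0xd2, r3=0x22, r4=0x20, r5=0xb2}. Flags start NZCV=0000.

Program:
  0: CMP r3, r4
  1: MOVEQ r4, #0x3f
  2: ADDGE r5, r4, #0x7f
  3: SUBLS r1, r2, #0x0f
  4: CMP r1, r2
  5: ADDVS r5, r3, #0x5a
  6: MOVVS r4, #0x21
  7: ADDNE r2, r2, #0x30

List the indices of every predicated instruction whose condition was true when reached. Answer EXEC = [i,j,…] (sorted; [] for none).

[0] flags=0010 → (cmp)
[1] flags=0010 EQ?F → skip
[2] flags=0010 GE?T → r5=0x9f
[3] flags=0010 LS?F → skip
[4] flags=1000 → (cmp)
[5] flags=1000 VS?F → skip
[6] flags=1000 VS?F → skip
[7] flags=1000 NE?T → r2=0x02

EXEC = [2,7]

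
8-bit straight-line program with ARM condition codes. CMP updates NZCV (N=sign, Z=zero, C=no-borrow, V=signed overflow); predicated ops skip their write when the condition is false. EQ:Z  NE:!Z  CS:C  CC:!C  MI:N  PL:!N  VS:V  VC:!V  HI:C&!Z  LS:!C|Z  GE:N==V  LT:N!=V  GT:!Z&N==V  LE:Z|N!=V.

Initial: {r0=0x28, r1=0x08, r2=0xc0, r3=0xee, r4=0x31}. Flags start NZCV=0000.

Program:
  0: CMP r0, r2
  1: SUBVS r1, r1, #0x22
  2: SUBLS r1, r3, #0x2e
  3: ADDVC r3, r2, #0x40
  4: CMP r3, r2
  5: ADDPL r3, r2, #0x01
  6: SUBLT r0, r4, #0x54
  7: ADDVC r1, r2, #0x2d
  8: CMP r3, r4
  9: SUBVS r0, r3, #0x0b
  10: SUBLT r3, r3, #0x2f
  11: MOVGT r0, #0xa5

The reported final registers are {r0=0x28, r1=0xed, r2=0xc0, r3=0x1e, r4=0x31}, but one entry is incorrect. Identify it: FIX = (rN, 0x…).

[0] flags=0000 → (cmp)
[1] flags=0000 VS?F → skip
[2] flags=0000 LS?T → r1=0xc0
[3] flags=0000 VC?T → r3=0x00
[4] flags=0000 → (cmp)
[5] flags=0000 PL?T → r3=0xc1
[6] flags=0000 LT?F → skip
[7] flags=0000 VC?T → r1=0xed
[8] flags=1010 → (cmp)
[9] flags=1010 VS?F → skip
[10] flags=1010 LT?T → r3=0x92
[11] flags=1010 GT?F → skip

FIX = (r3, 0x92)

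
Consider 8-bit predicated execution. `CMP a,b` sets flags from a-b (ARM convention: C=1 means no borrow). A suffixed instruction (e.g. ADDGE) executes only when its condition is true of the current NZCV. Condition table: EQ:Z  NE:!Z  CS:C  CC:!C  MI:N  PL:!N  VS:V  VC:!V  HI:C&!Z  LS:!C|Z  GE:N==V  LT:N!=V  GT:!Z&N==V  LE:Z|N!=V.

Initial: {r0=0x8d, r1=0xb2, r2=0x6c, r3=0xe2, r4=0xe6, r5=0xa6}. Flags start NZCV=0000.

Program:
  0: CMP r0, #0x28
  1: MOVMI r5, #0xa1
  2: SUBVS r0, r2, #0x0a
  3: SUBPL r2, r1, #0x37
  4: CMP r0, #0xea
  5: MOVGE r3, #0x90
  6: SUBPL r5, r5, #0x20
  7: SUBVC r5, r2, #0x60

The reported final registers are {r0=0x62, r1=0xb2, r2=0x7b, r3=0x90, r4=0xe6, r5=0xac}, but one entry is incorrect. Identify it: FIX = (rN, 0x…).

FIX = (r5, 0x1b)

0: ✓ CMP  NZCV=0011
1: · MOVMI
2: ✓ SUBVS  r0←0x62
3: ✓ SUBPL  r2←0x7b
4: ✓ CMP  NZCV=0000
5: ✓ MOVGE  r3←0x90
6: ✓ SUBPL  r5←0x86
7: ✓ SUBVC  r5←0x1b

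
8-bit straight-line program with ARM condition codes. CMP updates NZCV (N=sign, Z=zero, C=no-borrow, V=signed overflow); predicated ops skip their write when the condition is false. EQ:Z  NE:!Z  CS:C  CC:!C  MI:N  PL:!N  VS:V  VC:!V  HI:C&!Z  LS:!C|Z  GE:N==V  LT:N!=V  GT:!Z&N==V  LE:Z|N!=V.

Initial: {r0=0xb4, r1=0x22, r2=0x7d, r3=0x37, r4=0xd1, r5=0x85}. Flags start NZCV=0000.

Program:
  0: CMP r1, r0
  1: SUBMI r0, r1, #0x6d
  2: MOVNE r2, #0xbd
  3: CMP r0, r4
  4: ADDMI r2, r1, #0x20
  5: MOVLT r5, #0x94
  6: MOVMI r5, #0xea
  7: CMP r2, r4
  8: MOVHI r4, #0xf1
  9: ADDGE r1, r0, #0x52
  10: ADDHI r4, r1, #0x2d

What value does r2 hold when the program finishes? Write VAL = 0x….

VAL = 0x42

0: ✓ CMP  NZCV=0000
1: · SUBMI
2: ✓ MOVNE  r2←0xbd
3: ✓ CMP  NZCV=1000
4: ✓ ADDMI  r2←0x42
5: ✓ MOVLT  r5←0x94
6: ✓ MOVMI  r5←0xea
7: ✓ CMP  NZCV=0000
8: · MOVHI
9: ✓ ADDGE  r1←0x06
10: · ADDHI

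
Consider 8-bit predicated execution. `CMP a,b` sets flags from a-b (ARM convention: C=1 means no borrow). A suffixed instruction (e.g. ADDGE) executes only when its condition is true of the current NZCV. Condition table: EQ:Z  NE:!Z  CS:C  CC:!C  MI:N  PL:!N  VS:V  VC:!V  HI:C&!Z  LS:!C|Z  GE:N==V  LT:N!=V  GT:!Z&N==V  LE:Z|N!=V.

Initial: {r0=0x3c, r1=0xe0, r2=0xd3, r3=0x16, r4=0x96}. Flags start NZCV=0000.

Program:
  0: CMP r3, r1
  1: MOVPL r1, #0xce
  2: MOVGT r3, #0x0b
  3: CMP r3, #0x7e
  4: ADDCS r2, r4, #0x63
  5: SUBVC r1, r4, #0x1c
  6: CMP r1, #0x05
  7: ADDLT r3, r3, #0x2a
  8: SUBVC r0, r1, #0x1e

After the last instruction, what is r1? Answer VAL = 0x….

[0] flags=0000 → (cmp)
[1] flags=0000 PL?T → r1=0xce
[2] flags=0000 GT?T → r3=0x0b
[3] flags=1000 → (cmp)
[4] flags=1000 CS?F → skip
[5] flags=1000 VC?T → r1=0x7a
[6] flags=0010 → (cmp)
[7] flags=0010 LT?F → skip
[8] flags=0010 VC?T → r0=0x5c

VAL = 0x7a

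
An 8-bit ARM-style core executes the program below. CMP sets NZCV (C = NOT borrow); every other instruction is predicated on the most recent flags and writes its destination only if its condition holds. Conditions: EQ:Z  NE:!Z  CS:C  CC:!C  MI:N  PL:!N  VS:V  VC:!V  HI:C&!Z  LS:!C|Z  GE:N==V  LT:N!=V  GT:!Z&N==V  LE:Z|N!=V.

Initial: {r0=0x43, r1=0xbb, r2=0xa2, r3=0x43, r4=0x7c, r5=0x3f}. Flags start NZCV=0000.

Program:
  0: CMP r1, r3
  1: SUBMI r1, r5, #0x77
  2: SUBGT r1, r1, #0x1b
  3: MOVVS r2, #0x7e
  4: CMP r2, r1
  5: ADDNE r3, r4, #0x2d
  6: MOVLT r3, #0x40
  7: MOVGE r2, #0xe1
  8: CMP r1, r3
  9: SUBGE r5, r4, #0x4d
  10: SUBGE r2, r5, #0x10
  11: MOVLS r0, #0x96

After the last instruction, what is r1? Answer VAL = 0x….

VAL = 0xbb

[0] flags=0011 → (cmp)
[1] flags=0011 MI?F → skip
[2] flags=0011 GT?F → skip
[3] flags=0011 VS?T → r2=0x7e
[4] flags=1001 → (cmp)
[5] flags=1001 NE?T → r3=0xa9
[6] flags=1001 LT?F → skip
[7] flags=1001 GE?T → r2=0xe1
[8] flags=0010 → (cmp)
[9] flags=0010 GE?T → r5=0x2f
[10] flags=0010 GE?T → r2=0x1f
[11] flags=0010 LS?F → skip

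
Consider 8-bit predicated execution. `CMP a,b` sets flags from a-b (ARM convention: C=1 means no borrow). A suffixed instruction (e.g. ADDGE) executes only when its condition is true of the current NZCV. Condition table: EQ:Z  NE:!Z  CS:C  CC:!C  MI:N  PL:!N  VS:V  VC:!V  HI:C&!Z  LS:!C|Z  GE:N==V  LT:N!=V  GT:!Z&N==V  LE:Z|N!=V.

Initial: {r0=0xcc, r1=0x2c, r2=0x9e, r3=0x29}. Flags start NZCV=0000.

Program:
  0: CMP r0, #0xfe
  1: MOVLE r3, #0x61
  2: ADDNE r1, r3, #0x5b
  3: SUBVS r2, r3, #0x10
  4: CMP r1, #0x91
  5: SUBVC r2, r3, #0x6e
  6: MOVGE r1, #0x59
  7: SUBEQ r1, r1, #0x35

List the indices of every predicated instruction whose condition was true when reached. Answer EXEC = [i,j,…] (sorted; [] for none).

EXEC = [1,2,5,6]

[0] flags=1000 → (cmp)
[1] flags=1000 LE?T → r3=0x61
[2] flags=1000 NE?T → r1=0xbc
[3] flags=1000 VS?F → skip
[4] flags=0010 → (cmp)
[5] flags=0010 VC?T → r2=0xf3
[6] flags=0010 GE?T → r1=0x59
[7] flags=0010 EQ?F → skip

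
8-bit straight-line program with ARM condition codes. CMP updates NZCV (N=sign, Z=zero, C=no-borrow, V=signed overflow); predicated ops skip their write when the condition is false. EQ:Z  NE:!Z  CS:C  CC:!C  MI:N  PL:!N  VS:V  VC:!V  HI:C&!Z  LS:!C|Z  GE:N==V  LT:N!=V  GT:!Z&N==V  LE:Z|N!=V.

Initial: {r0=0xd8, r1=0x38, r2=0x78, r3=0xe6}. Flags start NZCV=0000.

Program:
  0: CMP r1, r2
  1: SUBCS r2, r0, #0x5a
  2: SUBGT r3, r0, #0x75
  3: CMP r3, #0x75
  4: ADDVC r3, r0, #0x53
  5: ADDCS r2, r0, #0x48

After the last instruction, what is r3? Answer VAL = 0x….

[0] flags=1000 → (cmp)
[1] flags=1000 CS?F → skip
[2] flags=1000 GT?F → skip
[3] flags=0011 → (cmp)
[4] flags=0011 VC?F → skip
[5] flags=0011 CS?T → r2=0x20

VAL = 0xe6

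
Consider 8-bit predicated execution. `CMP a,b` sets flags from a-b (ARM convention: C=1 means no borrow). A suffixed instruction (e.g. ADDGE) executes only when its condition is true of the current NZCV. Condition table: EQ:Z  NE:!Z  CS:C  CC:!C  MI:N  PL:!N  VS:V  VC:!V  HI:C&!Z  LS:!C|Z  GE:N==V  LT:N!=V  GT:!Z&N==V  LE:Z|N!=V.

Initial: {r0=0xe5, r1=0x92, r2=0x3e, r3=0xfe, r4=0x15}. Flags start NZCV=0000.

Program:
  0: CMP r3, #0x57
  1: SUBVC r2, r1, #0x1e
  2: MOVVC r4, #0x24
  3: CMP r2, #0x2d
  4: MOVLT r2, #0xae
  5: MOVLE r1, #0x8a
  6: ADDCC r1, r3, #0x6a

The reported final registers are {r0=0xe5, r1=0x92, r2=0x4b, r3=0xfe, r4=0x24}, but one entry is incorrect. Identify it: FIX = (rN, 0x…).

FIX = (r2, 0x74)

[0] flags=1010 → (cmp)
[1] flags=1010 VC?T → r2=0x74
[2] flags=1010 VC?T → r4=0x24
[3] flags=0010 → (cmp)
[4] flags=0010 LT?F → skip
[5] flags=0010 LE?F → skip
[6] flags=0010 CC?F → skip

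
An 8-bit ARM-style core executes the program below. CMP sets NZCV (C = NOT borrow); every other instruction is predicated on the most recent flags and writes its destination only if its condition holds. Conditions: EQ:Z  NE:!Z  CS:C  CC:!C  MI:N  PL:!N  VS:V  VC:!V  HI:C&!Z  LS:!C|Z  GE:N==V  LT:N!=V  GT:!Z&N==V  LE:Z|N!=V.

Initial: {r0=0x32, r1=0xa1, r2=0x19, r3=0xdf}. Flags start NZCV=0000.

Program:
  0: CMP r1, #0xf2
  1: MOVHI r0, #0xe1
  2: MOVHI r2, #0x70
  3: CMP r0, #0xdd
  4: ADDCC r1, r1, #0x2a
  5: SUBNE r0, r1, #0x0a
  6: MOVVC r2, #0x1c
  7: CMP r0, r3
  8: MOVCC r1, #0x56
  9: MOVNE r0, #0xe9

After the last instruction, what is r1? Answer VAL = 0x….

VAL = 0x56

[0] flags=1000 → (cmp)
[1] flags=1000 HI?F → skip
[2] flags=1000 HI?F → skip
[3] flags=0000 → (cmp)
[4] flags=0000 CC?T → r1=0xcb
[5] flags=0000 NE?T → r0=0xc1
[6] flags=0000 VC?T → r2=0x1c
[7] flags=1000 → (cmp)
[8] flags=1000 CC?T → r1=0x56
[9] flags=1000 NE?T → r0=0xe9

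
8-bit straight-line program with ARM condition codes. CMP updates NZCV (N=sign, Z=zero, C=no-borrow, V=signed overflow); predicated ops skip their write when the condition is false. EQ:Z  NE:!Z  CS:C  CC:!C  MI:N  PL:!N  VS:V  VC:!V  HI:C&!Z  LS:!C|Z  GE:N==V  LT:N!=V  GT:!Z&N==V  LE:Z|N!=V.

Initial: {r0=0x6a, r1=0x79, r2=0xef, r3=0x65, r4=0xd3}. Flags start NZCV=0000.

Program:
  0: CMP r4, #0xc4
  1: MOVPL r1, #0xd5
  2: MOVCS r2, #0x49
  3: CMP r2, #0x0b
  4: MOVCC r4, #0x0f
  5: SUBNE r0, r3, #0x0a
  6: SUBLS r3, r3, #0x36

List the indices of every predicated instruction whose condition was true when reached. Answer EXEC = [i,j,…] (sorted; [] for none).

[0] flags=0010 → (cmp)
[1] flags=0010 PL?T → r1=0xd5
[2] flags=0010 CS?T → r2=0x49
[3] flags=0010 → (cmp)
[4] flags=0010 CC?F → skip
[5] flags=0010 NE?T → r0=0x5b
[6] flags=0010 LS?F → skip

EXEC = [1,2,5]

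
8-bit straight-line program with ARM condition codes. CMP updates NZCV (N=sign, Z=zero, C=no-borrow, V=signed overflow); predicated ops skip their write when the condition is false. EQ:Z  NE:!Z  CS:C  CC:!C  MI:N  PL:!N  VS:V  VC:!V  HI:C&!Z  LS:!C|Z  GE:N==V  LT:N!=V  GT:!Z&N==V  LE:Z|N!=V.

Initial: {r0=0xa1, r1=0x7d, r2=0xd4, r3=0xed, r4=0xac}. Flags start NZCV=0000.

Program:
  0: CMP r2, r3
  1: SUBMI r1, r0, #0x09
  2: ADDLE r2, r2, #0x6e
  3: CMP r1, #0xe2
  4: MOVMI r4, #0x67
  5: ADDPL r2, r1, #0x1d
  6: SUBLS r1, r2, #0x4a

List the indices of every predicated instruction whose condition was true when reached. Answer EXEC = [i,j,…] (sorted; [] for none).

[0] flags=1000 → (cmp)
[1] flags=1000 MI?T → r1=0x98
[2] flags=1000 LE?T → r2=0x42
[3] flags=1000 → (cmp)
[4] flags=1000 MI?T → r4=0x67
[5] flags=1000 PL?F → skip
[6] flags=1000 LS?T → r1=0xf8

EXEC = [1,2,4,6]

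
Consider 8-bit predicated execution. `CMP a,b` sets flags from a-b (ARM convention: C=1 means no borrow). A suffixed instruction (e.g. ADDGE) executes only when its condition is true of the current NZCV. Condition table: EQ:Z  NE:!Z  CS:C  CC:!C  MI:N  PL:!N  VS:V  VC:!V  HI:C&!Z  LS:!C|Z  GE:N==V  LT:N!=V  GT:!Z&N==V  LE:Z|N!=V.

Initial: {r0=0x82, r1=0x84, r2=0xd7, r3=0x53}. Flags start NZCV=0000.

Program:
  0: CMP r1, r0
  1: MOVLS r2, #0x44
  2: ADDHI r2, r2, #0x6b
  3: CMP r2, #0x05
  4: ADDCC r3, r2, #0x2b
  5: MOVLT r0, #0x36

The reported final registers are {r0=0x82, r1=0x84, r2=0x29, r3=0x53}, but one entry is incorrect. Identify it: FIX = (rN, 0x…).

FIX = (r2, 0x42)

[0] flags=0010 → (cmp)
[1] flags=0010 LS?F → skip
[2] flags=0010 HI?T → r2=0x42
[3] flags=0010 → (cmp)
[4] flags=0010 CC?F → skip
[5] flags=0010 LT?F → skip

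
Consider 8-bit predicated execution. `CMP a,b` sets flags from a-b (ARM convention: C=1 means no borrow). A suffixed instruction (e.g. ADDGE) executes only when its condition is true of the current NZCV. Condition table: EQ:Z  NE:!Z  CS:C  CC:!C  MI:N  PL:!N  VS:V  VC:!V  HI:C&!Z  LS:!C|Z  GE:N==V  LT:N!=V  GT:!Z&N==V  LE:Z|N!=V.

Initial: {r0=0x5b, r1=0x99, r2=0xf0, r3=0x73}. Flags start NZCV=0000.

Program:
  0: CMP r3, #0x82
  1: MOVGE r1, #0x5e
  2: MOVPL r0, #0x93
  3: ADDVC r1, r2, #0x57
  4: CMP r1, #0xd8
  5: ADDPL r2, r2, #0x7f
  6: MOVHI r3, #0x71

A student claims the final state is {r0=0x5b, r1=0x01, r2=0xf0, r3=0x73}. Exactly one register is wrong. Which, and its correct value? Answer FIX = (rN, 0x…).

0: ✓ CMP  NZCV=1001
1: ✓ MOVGE  r1←0x5e
2: · MOVPL
3: · ADDVC
4: ✓ CMP  NZCV=1001
5: · ADDPL
6: · MOVHI

FIX = (r1, 0x5e)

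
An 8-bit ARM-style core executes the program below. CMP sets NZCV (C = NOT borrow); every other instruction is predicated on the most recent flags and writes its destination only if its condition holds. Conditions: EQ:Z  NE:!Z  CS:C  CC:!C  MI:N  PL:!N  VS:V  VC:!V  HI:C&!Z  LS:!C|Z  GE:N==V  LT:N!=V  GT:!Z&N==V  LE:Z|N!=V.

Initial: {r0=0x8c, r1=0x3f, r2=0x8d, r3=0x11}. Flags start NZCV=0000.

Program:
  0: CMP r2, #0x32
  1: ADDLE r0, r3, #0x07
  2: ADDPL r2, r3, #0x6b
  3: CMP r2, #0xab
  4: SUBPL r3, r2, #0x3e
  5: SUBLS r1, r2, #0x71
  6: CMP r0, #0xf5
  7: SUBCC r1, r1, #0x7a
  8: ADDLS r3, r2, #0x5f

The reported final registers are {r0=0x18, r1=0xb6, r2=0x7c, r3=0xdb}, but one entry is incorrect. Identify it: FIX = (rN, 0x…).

FIX = (r1, 0x91)

0: ✓ CMP  NZCV=0011
1: ✓ ADDLE  r0←0x18
2: ✓ ADDPL  r2←0x7c
3: ✓ CMP  NZCV=1001
4: · SUBPL
5: ✓ SUBLS  r1←0x0b
6: ✓ CMP  NZCV=0000
7: ✓ SUBCC  r1←0x91
8: ✓ ADDLS  r3←0xdb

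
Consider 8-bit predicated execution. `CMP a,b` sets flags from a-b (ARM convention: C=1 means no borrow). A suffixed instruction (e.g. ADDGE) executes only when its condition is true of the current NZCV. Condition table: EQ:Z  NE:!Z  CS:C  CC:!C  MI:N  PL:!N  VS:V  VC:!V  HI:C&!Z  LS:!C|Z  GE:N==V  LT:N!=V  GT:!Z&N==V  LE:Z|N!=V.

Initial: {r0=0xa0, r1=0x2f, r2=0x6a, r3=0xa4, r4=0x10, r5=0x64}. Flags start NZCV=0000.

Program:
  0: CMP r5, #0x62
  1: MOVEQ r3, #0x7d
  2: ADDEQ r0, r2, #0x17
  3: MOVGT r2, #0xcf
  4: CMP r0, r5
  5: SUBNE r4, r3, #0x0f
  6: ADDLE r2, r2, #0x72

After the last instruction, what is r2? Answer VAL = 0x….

0: ✓ CMP  NZCV=0010
1: · MOVEQ
2: · ADDEQ
3: ✓ MOVGT  r2←0xcf
4: ✓ CMP  NZCV=0011
5: ✓ SUBNE  r4←0x95
6: ✓ ADDLE  r2←0x41

VAL = 0x41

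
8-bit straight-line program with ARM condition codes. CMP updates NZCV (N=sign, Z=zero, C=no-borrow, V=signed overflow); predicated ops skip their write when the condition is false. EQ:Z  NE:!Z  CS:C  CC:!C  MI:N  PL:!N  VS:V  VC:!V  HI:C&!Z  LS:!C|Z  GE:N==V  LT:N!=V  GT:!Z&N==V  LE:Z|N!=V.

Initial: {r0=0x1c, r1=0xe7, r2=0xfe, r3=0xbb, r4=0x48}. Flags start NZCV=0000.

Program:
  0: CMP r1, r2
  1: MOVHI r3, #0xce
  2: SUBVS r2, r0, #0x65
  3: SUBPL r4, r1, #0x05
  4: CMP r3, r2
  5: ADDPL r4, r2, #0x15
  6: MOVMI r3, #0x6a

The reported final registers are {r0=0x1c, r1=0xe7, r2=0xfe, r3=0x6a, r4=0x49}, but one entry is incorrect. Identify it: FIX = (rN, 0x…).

0: ✓ CMP  NZCV=1000
1: · MOVHI
2: · SUBVS
3: · SUBPL
4: ✓ CMP  NZCV=1000
5: · ADDPL
6: ✓ MOVMI  r3←0x6a

FIX = (r4, 0x48)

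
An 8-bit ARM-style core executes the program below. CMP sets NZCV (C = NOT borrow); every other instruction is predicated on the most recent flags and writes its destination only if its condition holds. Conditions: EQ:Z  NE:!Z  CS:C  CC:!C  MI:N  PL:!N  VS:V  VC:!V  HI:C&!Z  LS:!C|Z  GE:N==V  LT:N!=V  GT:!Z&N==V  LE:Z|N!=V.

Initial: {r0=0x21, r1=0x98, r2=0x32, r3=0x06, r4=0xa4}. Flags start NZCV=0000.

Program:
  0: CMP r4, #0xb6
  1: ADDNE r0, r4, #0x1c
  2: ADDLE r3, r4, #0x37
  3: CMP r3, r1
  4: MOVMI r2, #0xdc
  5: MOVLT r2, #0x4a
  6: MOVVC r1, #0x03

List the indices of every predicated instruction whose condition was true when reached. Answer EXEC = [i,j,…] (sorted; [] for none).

0: ✓ CMP  NZCV=1000
1: ✓ ADDNE  r0←0xc0
2: ✓ ADDLE  r3←0xdb
3: ✓ CMP  NZCV=0010
4: · MOVMI
5: · MOVLT
6: ✓ MOVVC  r1←0x03

EXEC = [1,2,6]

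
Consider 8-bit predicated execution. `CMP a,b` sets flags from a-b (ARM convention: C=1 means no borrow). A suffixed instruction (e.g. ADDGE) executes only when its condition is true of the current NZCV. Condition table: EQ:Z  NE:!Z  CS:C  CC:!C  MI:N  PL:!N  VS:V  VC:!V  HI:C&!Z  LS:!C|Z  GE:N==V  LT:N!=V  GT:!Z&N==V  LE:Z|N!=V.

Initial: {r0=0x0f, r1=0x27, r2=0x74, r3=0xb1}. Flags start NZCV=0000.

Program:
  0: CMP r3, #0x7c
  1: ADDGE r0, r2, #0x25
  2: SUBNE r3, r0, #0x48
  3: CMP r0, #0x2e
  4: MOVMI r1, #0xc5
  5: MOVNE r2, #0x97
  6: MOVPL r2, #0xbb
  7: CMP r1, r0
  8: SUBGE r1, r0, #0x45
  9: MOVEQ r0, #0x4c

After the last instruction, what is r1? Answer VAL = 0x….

0: ✓ CMP  NZCV=0011
1: · ADDGE
2: ✓ SUBNE  r3←0xc7
3: ✓ CMP  NZCV=1000
4: ✓ MOVMI  r1←0xc5
5: ✓ MOVNE  r2←0x97
6: · MOVPL
7: ✓ CMP  NZCV=1010
8: · SUBGE
9: · MOVEQ

VAL = 0xc5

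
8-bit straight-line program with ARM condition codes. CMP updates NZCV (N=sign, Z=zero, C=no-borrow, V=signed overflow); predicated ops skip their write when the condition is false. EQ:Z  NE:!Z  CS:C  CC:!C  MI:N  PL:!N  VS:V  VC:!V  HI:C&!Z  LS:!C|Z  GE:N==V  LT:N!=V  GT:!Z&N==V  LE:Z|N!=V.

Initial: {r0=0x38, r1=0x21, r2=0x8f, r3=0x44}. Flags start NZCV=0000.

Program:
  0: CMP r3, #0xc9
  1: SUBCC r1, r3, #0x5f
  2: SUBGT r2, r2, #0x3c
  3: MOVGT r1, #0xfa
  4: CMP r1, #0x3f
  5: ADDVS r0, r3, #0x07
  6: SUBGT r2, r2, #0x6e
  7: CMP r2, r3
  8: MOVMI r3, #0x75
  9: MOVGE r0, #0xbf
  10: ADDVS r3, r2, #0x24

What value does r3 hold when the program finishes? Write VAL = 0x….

VAL = 0x44

[0] flags=0000 → (cmp)
[1] flags=0000 CC?T → r1=0xe5
[2] flags=0000 GT?T → r2=0x53
[3] flags=0000 GT?T → r1=0xfa
[4] flags=1010 → (cmp)
[5] flags=1010 VS?F → skip
[6] flags=1010 GT?F → skip
[7] flags=0010 → (cmp)
[8] flags=0010 MI?F → skip
[9] flags=0010 GE?T → r0=0xbf
[10] flags=0010 VS?F → skip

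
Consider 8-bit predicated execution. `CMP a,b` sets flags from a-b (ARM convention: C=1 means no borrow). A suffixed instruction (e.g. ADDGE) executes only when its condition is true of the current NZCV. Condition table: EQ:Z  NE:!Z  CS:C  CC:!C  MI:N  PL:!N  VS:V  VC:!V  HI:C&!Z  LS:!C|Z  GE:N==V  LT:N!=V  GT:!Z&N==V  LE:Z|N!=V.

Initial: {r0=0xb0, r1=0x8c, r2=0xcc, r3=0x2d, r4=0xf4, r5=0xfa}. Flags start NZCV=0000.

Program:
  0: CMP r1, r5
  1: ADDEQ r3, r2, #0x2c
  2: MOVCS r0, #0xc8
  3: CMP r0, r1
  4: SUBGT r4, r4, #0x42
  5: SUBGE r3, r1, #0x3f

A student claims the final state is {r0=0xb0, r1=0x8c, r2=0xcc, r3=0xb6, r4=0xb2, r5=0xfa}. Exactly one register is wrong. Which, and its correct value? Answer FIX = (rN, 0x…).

[0] flags=1000 → (cmp)
[1] flags=1000 EQ?F → skip
[2] flags=1000 CS?F → skip
[3] flags=0010 → (cmp)
[4] flags=0010 GT?T → r4=0xb2
[5] flags=0010 GE?T → r3=0x4d

FIX = (r3, 0x4d)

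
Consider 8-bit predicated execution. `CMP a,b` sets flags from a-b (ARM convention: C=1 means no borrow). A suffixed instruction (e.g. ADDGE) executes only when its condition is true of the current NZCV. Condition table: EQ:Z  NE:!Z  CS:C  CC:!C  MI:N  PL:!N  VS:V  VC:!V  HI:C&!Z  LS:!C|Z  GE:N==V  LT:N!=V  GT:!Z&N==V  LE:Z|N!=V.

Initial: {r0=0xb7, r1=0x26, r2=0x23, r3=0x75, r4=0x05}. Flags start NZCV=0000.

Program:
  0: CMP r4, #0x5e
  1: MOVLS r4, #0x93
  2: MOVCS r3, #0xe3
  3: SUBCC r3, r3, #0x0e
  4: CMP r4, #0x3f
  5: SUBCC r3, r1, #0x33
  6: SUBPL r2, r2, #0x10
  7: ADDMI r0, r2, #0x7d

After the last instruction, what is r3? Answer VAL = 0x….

VAL = 0x67

[0] flags=1000 → (cmp)
[1] flags=1000 LS?T → r4=0x93
[2] flags=1000 CS?F → skip
[3] flags=1000 CC?T → r3=0x67
[4] flags=0011 → (cmp)
[5] flags=0011 CC?F → skip
[6] flags=0011 PL?T → r2=0x13
[7] flags=0011 MI?F → skip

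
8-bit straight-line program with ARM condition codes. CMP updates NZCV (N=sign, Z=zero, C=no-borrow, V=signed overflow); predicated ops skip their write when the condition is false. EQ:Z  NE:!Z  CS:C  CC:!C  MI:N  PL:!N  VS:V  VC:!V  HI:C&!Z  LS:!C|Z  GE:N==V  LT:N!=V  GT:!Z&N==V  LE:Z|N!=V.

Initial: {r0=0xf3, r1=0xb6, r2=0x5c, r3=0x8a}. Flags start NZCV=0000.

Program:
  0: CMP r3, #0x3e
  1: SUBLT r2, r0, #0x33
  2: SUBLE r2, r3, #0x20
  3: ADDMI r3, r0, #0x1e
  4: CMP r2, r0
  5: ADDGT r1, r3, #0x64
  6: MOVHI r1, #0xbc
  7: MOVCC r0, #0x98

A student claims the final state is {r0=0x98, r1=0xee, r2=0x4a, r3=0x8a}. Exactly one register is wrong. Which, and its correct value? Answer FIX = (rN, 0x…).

0: ✓ CMP  NZCV=0011
1: ✓ SUBLT  r2←0xc0
2: ✓ SUBLE  r2←0x6a
3: · ADDMI
4: ✓ CMP  NZCV=0000
5: ✓ ADDGT  r1←0xee
6: · MOVHI
7: ✓ MOVCC  r0←0x98

FIX = (r2, 0x6a)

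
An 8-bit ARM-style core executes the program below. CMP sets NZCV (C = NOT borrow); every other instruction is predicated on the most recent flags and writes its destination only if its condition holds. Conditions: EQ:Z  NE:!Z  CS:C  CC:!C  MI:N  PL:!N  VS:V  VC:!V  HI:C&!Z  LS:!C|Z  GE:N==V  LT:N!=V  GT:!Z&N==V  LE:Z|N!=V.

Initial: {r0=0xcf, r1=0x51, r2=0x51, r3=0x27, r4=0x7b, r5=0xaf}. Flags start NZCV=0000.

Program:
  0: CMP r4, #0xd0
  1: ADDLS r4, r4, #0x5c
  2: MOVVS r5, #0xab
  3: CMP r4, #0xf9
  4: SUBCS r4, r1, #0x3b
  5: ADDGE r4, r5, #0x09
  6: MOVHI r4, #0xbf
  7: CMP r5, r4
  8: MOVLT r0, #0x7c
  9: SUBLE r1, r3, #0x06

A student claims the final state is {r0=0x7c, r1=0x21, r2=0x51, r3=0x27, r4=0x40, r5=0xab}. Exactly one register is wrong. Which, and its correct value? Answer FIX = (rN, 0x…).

0: ✓ CMP  NZCV=1001
1: ✓ ADDLS  r4←0xd7
2: ✓ MOVVS  r5←0xab
3: ✓ CMP  NZCV=1000
4: · SUBCS
5: · ADDGE
6: · MOVHI
7: ✓ CMP  NZCV=1000
8: ✓ MOVLT  r0←0x7c
9: ✓ SUBLE  r1←0x21

FIX = (r4, 0xd7)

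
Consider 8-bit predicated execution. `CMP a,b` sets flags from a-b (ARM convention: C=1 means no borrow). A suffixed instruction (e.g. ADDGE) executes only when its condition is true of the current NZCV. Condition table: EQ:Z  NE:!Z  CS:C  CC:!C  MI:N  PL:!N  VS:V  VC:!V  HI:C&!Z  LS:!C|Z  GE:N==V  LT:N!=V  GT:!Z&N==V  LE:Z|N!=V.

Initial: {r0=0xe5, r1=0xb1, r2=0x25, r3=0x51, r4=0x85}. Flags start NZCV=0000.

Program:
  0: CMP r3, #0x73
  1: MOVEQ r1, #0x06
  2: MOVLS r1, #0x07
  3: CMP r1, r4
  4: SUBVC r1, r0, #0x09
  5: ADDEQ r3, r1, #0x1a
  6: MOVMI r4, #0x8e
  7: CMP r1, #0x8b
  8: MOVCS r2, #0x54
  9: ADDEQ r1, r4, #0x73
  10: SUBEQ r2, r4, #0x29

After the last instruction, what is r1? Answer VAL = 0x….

0: ✓ CMP  NZCV=1000
1: · MOVEQ
2: ✓ MOVLS  r1←0x07
3: ✓ CMP  NZCV=1001
4: · SUBVC
5: · ADDEQ
6: ✓ MOVMI  r4←0x8e
7: ✓ CMP  NZCV=0000
8: · MOVCS
9: · ADDEQ
10: · SUBEQ

VAL = 0x07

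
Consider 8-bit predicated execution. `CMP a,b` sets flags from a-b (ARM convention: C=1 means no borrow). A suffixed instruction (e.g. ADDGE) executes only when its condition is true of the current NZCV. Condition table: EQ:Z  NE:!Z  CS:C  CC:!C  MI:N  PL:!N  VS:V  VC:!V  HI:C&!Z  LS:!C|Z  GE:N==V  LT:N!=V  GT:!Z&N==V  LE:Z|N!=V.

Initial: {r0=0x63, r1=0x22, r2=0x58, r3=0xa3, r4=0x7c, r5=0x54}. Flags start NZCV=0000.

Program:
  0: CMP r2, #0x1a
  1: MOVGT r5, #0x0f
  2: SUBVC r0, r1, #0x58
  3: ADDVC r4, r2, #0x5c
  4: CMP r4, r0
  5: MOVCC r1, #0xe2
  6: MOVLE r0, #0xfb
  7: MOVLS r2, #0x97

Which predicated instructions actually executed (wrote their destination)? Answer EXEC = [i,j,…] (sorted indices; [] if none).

EXEC = [1,2,3,5,6,7]

[0] flags=0010 → (cmp)
[1] flags=0010 GT?T → r5=0x0f
[2] flags=0010 VC?T → r0=0xca
[3] flags=0010 VC?T → r4=0xb4
[4] flags=1000 → (cmp)
[5] flags=1000 CC?T → r1=0xe2
[6] flags=1000 LE?T → r0=0xfb
[7] flags=1000 LS?T → r2=0x97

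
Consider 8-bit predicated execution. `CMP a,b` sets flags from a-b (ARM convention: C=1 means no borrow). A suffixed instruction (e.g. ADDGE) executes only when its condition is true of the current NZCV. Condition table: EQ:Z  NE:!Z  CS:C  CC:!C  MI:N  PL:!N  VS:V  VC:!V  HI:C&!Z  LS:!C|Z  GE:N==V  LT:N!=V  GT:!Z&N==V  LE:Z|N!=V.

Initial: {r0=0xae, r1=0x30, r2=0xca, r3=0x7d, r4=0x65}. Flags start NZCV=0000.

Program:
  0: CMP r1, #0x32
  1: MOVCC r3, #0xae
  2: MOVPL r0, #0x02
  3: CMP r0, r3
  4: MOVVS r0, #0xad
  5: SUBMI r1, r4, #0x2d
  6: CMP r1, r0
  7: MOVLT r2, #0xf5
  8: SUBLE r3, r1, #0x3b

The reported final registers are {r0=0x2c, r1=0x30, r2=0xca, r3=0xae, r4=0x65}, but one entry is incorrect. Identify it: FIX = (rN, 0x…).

[0] flags=1000 → (cmp)
[1] flags=1000 CC?T → r3=0xae
[2] flags=1000 PL?F → skip
[3] flags=0110 → (cmp)
[4] flags=0110 VS?F → skip
[5] flags=0110 MI?F → skip
[6] flags=1001 → (cmp)
[7] flags=1001 LT?F → skip
[8] flags=1001 LE?F → skip

FIX = (r0, 0xae)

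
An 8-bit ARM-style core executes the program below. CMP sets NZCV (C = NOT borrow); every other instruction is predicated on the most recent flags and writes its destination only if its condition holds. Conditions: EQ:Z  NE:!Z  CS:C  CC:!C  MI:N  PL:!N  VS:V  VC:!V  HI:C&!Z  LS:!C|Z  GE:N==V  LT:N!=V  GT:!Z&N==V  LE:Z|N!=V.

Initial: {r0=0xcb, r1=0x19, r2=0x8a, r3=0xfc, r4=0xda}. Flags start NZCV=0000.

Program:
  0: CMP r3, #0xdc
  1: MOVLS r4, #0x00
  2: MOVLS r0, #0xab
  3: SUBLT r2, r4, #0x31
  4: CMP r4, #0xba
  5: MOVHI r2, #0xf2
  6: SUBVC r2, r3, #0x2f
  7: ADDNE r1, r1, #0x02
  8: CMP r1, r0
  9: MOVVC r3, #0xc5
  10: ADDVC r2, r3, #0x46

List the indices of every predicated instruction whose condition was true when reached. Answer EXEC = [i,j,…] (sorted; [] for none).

0: ✓ CMP  NZCV=0010
1: · MOVLS
2: · MOVLS
3: · SUBLT
4: ✓ CMP  NZCV=0010
5: ✓ MOVHI  r2←0xf2
6: ✓ SUBVC  r2←0xcd
7: ✓ ADDNE  r1←0x1b
8: ✓ CMP  NZCV=0000
9: ✓ MOVVC  r3←0xc5
10: ✓ ADDVC  r2←0x0b

EXEC = [5,6,7,9,10]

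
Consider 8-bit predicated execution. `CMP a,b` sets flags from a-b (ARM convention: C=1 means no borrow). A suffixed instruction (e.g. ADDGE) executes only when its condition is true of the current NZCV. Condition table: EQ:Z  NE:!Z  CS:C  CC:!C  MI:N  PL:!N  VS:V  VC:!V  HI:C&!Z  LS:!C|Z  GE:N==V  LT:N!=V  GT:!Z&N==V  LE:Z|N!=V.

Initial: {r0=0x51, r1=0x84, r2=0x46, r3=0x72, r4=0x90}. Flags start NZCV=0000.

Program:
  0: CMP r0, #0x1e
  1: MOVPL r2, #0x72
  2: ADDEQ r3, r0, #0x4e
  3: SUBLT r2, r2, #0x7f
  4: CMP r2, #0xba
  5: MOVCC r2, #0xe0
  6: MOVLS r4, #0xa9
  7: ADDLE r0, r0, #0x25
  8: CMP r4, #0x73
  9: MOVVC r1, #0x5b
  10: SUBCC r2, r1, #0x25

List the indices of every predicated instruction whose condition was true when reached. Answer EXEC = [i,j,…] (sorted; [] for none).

EXEC = [1,5,6]

[0] flags=0010 → (cmp)
[1] flags=0010 PL?T → r2=0x72
[2] flags=0010 EQ?F → skip
[3] flags=0010 LT?F → skip
[4] flags=1001 → (cmp)
[5] flags=1001 CC?T → r2=0xe0
[6] flags=1001 LS?T → r4=0xa9
[7] flags=1001 LE?F → skip
[8] flags=0011 → (cmp)
[9] flags=0011 VC?F → skip
[10] flags=0011 CC?F → skip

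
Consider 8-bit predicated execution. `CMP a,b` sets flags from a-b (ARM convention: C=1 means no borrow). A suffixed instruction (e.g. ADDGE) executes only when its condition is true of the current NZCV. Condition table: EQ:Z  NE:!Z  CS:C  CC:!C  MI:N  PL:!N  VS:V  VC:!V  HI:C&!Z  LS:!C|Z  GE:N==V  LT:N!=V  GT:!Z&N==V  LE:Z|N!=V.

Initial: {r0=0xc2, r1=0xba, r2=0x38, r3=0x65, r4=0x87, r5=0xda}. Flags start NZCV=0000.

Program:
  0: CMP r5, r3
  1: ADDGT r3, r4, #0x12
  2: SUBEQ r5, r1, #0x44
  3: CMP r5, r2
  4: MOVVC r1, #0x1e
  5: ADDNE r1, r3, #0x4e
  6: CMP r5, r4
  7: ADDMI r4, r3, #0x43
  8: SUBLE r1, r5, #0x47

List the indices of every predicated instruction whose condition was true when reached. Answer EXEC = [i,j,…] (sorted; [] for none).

EXEC = [4,5]

0: ✓ CMP  NZCV=0011
1: · ADDGT
2: · SUBEQ
3: ✓ CMP  NZCV=1010
4: ✓ MOVVC  r1←0x1e
5: ✓ ADDNE  r1←0xb3
6: ✓ CMP  NZCV=0010
7: · ADDMI
8: · SUBLE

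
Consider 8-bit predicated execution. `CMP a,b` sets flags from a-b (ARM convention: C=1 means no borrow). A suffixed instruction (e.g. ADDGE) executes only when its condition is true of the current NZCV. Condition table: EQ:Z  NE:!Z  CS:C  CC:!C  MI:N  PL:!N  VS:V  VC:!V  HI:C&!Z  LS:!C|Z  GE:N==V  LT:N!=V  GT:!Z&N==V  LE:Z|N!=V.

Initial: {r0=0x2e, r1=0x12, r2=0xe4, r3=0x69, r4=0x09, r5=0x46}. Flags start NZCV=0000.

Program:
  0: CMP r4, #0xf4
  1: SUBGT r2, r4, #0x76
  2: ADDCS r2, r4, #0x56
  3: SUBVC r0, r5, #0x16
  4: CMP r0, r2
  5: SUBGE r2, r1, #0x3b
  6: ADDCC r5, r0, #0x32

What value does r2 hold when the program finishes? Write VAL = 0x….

0: ✓ CMP  NZCV=0000
1: ✓ SUBGT  r2←0x93
2: · ADDCS
3: ✓ SUBVC  r0←0x30
4: ✓ CMP  NZCV=1001
5: ✓ SUBGE  r2←0xd7
6: ✓ ADDCC  r5←0x62

VAL = 0xd7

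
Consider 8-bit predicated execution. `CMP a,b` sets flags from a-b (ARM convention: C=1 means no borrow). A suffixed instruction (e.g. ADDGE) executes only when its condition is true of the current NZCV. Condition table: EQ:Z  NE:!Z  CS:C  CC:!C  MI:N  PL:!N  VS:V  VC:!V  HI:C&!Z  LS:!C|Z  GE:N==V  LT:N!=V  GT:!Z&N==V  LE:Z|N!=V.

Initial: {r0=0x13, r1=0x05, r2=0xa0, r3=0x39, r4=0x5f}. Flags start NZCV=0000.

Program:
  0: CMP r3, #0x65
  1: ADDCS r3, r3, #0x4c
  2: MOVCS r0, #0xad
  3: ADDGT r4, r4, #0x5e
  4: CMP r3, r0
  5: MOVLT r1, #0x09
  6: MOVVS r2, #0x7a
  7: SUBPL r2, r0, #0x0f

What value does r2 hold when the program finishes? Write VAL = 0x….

VAL = 0x04

[0] flags=1000 → (cmp)
[1] flags=1000 CS?F → skip
[2] flags=1000 CS?F → skip
[3] flags=1000 GT?F → skip
[4] flags=0010 → (cmp)
[5] flags=0010 LT?F → skip
[6] flags=0010 VS?F → skip
[7] flags=0010 PL?T → r2=0x04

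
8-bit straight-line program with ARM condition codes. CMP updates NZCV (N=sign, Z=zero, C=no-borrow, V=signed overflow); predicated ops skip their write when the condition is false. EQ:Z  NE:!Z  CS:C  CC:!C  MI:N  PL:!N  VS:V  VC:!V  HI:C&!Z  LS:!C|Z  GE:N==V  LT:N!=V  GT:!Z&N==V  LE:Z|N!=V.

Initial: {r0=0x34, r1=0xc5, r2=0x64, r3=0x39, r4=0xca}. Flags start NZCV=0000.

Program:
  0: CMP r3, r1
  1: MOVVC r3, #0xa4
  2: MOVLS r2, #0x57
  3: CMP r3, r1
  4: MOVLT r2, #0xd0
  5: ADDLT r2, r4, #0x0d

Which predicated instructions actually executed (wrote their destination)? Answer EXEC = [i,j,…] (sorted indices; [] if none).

EXEC = [1,2,4,5]

0: ✓ CMP  NZCV=0000
1: ✓ MOVVC  r3←0xa4
2: ✓ MOVLS  r2←0x57
3: ✓ CMP  NZCV=1000
4: ✓ MOVLT  r2←0xd0
5: ✓ ADDLT  r2←0xd7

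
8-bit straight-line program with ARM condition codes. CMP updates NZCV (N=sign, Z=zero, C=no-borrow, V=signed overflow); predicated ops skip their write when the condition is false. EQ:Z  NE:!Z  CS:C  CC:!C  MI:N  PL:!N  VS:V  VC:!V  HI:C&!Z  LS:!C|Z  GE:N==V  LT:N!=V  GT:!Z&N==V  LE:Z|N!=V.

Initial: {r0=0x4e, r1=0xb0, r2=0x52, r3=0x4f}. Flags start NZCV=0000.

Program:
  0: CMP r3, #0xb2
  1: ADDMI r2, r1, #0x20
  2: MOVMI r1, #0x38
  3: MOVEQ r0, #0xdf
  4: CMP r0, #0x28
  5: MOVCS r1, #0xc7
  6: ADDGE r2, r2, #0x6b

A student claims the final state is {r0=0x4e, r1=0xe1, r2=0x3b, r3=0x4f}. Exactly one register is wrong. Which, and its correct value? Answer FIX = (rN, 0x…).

FIX = (r1, 0xc7)

[0] flags=1001 → (cmp)
[1] flags=1001 MI?T → r2=0xd0
[2] flags=1001 MI?T → r1=0x38
[3] flags=1001 EQ?F → skip
[4] flags=0010 → (cmp)
[5] flags=0010 CS?T → r1=0xc7
[6] flags=0010 GE?T → r2=0x3b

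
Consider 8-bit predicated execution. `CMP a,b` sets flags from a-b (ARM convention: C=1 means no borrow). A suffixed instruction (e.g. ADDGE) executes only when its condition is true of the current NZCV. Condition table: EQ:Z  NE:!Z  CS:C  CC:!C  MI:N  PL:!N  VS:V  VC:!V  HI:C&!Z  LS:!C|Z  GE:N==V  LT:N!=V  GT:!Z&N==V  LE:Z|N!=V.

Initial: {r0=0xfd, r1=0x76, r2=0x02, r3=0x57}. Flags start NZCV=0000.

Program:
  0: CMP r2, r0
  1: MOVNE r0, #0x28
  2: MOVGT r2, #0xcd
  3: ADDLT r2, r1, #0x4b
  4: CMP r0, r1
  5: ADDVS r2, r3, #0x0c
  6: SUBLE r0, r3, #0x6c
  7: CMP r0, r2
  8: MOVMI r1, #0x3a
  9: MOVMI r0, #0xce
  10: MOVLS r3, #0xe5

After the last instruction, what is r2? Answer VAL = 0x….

VAL = 0xcd

[0] flags=0000 → (cmp)
[1] flags=0000 NE?T → r0=0x28
[2] flags=0000 GT?T → r2=0xcd
[3] flags=0000 LT?F → skip
[4] flags=1000 → (cmp)
[5] flags=1000 VS?F → skip
[6] flags=1000 LE?T → r0=0xeb
[7] flags=0010 → (cmp)
[8] flags=0010 MI?F → skip
[9] flags=0010 MI?F → skip
[10] flags=0010 LS?F → skip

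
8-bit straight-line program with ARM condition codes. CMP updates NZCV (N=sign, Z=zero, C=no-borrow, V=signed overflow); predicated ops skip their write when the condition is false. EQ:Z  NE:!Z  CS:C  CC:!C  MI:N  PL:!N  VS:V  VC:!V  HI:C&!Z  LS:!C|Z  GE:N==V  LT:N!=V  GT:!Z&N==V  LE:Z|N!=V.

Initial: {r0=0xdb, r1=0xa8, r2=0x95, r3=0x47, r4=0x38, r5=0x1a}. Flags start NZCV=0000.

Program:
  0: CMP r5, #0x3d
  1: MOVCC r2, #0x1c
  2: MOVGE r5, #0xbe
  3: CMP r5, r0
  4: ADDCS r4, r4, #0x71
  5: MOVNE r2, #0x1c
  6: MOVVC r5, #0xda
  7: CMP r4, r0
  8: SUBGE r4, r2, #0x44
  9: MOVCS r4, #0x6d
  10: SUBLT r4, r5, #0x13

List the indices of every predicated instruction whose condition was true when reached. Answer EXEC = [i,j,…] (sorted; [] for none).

EXEC = [1,5,6,8]

0: ✓ CMP  NZCV=1000
1: ✓ MOVCC  r2←0x1c
2: · MOVGE
3: ✓ CMP  NZCV=0000
4: · ADDCS
5: ✓ MOVNE  r2←0x1c
6: ✓ MOVVC  r5←0xda
7: ✓ CMP  NZCV=0000
8: ✓ SUBGE  r4←0xd8
9: · MOVCS
10: · SUBLT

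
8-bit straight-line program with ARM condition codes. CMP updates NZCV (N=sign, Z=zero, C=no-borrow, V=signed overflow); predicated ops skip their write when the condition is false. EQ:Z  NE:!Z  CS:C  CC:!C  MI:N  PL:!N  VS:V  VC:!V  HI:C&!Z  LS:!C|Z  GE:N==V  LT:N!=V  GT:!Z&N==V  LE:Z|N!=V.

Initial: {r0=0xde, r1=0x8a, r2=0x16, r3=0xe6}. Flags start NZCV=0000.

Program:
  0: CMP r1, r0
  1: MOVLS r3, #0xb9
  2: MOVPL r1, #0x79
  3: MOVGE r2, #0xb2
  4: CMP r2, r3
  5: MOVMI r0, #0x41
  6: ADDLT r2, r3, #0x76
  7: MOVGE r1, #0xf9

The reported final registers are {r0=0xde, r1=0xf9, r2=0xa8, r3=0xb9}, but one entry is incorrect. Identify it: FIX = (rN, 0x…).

FIX = (r2, 0x16)

[0] flags=1000 → (cmp)
[1] flags=1000 LS?T → r3=0xb9
[2] flags=1000 PL?F → skip
[3] flags=1000 GE?F → skip
[4] flags=0000 → (cmp)
[5] flags=0000 MI?F → skip
[6] flags=0000 LT?F → skip
[7] flags=0000 GE?T → r1=0xf9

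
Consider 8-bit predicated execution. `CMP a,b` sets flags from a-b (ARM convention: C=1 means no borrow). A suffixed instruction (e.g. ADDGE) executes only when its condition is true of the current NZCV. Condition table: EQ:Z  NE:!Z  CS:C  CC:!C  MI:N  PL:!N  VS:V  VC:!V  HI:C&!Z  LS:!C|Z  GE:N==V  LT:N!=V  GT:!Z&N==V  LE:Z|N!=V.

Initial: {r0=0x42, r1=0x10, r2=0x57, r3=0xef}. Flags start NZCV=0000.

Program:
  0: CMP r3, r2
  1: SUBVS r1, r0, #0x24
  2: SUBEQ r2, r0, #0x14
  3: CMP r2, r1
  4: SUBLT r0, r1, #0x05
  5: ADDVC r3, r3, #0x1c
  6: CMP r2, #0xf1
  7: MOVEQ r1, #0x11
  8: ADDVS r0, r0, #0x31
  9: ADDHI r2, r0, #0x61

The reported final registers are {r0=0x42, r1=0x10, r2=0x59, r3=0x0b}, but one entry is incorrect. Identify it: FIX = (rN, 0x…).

FIX = (r2, 0x57)

0: ✓ CMP  NZCV=1010
1: · SUBVS
2: · SUBEQ
3: ✓ CMP  NZCV=0010
4: · SUBLT
5: ✓ ADDVC  r3←0x0b
6: ✓ CMP  NZCV=0000
7: · MOVEQ
8: · ADDVS
9: · ADDHI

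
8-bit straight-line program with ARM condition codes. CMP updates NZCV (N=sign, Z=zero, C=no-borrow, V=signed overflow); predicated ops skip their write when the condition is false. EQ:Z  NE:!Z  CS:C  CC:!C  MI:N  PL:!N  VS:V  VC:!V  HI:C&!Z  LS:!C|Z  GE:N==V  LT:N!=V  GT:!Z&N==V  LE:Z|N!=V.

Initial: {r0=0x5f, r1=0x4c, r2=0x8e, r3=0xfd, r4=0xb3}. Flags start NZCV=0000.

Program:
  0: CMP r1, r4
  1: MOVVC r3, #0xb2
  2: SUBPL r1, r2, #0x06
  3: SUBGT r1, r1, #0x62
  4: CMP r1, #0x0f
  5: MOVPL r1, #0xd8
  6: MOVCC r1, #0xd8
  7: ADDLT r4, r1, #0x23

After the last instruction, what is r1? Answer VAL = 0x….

VAL = 0xea

[0] flags=1001 → (cmp)
[1] flags=1001 VC?F → skip
[2] flags=1001 PL?F → skip
[3] flags=1001 GT?T → r1=0xea
[4] flags=1010 → (cmp)
[5] flags=1010 PL?F → skip
[6] flags=1010 CC?F → skip
[7] flags=1010 LT?T → r4=0x0d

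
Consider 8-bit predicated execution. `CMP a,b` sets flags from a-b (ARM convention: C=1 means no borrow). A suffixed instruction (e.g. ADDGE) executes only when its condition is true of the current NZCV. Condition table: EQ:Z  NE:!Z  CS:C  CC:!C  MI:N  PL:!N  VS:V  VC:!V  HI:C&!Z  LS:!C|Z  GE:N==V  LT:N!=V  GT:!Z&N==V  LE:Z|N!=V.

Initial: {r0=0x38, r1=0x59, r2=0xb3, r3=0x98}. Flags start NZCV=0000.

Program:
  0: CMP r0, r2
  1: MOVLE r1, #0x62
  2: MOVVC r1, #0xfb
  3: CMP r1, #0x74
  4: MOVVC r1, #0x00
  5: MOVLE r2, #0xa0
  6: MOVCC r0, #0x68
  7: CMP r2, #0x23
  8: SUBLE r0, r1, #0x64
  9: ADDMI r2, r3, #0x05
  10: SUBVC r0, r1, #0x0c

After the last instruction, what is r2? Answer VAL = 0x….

VAL = 0xa0

[0] flags=1001 → (cmp)
[1] flags=1001 LE?F → skip
[2] flags=1001 VC?F → skip
[3] flags=1000 → (cmp)
[4] flags=1000 VC?T → r1=0x00
[5] flags=1000 LE?T → r2=0xa0
[6] flags=1000 CC?T → r0=0x68
[7] flags=0011 → (cmp)
[8] flags=0011 LE?T → r0=0x9c
[9] flags=0011 MI?F → skip
[10] flags=0011 VC?F → skip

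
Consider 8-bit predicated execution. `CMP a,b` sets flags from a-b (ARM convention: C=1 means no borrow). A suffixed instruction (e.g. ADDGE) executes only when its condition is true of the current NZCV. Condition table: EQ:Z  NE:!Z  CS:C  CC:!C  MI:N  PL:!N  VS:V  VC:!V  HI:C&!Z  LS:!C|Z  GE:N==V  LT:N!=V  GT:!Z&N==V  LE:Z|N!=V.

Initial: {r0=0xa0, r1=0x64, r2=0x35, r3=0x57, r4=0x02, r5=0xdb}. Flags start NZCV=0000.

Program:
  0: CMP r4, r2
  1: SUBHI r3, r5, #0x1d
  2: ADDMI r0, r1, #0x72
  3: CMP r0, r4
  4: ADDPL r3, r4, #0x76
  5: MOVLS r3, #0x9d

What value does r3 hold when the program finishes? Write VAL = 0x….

VAL = 0x57

[0] flags=1000 → (cmp)
[1] flags=1000 HI?F → skip
[2] flags=1000 MI?T → r0=0xd6
[3] flags=1010 → (cmp)
[4] flags=1010 PL?F → skip
[5] flags=1010 LS?F → skip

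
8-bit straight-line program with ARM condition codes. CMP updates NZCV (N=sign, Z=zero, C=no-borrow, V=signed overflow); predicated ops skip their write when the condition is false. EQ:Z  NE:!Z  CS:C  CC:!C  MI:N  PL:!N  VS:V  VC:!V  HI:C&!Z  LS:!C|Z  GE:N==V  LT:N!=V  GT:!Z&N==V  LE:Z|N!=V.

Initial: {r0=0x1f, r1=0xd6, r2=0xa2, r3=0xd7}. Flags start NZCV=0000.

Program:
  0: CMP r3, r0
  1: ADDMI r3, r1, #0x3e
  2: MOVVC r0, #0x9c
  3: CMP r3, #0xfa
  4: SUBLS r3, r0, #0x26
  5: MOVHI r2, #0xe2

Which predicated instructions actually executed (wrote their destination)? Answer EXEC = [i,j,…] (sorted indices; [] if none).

EXEC = [1,2,4]

[0] flags=1010 → (cmp)
[1] flags=1010 MI?T → r3=0x14
[2] flags=1010 VC?T → r0=0x9c
[3] flags=0000 → (cmp)
[4] flags=0000 LS?T → r3=0x76
[5] flags=0000 HI?F → skip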